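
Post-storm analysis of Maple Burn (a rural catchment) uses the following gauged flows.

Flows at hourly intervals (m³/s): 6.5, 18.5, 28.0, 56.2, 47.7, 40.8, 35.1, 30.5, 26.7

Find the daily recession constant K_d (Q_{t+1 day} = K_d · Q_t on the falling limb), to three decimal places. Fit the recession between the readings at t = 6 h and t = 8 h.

Between t = 6 h and t = 8 h the flow falls from 35.1 to 26.7 m³/s over 2×1 h = 2 h.
Per-interval ratio K = (26.7/35.1)^(1/2) = 0.8722; K_d = K^(24/1) = 0.038.

K_d ≈ 0.038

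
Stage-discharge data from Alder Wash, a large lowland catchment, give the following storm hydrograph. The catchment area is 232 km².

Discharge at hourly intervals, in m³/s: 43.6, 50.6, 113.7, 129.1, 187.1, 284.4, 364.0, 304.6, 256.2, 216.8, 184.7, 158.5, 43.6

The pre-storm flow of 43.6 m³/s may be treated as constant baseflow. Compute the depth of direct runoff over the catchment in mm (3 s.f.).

d ≈ 27.5 mm

Direct runoff: 0.0, 7.0, 70.1, 85.5, 143.5, 240.8, 320.4, 261.0, 212.6, 173.2, 141.1, 114.9, 0.0 m³/s; ΣQ_DR = 1770 m³/s.
V = ΣQ_DR · Δt = 1770 × 3600 s = 6.372 × 10^6 m³.
Over A = 232 km², depth = V / A = 27.5 mm.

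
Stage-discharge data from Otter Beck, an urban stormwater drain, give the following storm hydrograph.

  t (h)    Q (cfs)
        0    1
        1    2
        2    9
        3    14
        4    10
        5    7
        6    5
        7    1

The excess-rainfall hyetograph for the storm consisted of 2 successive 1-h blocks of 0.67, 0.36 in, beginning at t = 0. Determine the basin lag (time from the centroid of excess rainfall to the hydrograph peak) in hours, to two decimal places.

Centroid of excess rainfall: t_c = Σ P_i·t̄_i / ΣP_i = 0.8495 h (block centres at 0.5, 1.5 h).
Hydrograph peak occurs at t = 3 h, so basin lag t_L = 3 − 0.8495 = 2.15 h.

t_L ≈ 2.15 h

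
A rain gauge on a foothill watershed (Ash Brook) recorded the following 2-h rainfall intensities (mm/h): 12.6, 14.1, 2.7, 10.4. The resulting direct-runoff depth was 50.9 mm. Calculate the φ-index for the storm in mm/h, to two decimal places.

φ ≈ 3.88 mm/h

Only the 3 blocks with intensity above φ contribute runoff: 12.6, 14.1, 10.4 mm/h.
Σ(I−φ)·Δt = d  ⇒  (12.6+14.1+10.4 − 3φ)·2 = 50.9
φ = (37.10 − 50.9/2) / 3 = 3.88 mm/h.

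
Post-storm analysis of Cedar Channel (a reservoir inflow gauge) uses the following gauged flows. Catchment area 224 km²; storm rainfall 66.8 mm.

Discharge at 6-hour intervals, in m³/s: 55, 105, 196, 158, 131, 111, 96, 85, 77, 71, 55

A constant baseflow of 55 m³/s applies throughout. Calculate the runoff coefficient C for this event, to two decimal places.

ΣQ_DR = 535.0 m³/s; V = ΣQ_DR·Δt = 1.156 × 10^7 m³.
Runoff depth d = V / A = 51.59 mm.
C = d / P = 51.59 / 66.8 = 0.77.

C ≈ 0.77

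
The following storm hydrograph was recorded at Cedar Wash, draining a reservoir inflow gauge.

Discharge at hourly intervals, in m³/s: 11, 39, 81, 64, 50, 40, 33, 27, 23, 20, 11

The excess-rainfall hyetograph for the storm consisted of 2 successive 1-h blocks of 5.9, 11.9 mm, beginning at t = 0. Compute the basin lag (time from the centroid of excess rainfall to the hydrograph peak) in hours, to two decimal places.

t_L ≈ 0.83 h

Centroid of excess rainfall: t_c = Σ P_i·t̄_i / ΣP_i = 1.1685 h (block centres at 0.5, 1.5 h).
Hydrograph peak occurs at t = 2 h, so basin lag t_L = 2 − 1.1685 = 0.83 h.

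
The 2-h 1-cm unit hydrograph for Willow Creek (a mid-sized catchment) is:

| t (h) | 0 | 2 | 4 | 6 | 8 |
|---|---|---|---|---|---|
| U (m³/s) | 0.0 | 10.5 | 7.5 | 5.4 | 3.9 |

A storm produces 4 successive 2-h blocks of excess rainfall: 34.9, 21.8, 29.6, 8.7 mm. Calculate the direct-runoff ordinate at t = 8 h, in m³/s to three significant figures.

Q ≈ 56.7 m³/s

By discrete convolution, Q_j = Σ (P_i / 10 mm) · U_{j−i}.
At t = 8 h (j=4): Q = (34.9/10)·3.9 + (21.8/10)·5.4 + (29.6/10)·7.5 + (8.7/10)·10.5 = 56.7 m³/s.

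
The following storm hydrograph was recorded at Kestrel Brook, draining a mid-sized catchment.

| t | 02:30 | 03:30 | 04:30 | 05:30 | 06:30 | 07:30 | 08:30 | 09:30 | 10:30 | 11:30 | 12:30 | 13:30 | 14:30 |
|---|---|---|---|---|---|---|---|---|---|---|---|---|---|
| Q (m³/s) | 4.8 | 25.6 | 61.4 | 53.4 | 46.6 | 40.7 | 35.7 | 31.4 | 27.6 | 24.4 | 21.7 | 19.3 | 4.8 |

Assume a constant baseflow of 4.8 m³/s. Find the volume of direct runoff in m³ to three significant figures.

Direct-runoff ordinates (Q − Q_b): 0.0, 20.8, 56.6, 48.6, 41.8, 35.9, 30.9, 26.6, 22.8, 19.6, 16.9, 14.5, 0.0 m³/s.
ΣQ_DR = 335.0 m³/s.
With Δt = 1 h = 3600 s, V = ΣQ_DR · Δt = 335.0 × 3600 = 1.21 × 10^6 m³.

V ≈ 1.21 × 10^6 m³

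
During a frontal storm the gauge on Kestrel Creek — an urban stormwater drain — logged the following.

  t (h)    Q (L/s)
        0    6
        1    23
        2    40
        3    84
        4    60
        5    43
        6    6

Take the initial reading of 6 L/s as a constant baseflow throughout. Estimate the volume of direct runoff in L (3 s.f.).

Direct-runoff ordinates (Q − Q_b): 0.0, 17.0, 34.0, 78.0, 54.0, 37.0, 0.0 L/s.
ΣQ_DR = 220.0 L/s.
With Δt = 1 h = 3600 s, V = ΣQ_DR · Δt = 220.0 × 3600 = 7.92 × 10^5 L.

V ≈ 7.92 × 10^5 L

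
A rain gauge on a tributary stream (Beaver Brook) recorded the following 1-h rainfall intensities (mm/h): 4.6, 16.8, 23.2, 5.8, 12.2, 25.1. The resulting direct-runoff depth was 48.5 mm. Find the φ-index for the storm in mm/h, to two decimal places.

φ ≈ 7.20 mm/h

Only the 4 blocks with intensity above φ contribute runoff: 16.8, 23.2, 12.2, 25.1 mm/h.
Σ(I−φ)·Δt = d  ⇒  (16.8+23.2+12.2+25.1 − 4φ)·1 = 48.5
φ = (77.30 − 48.5/1) / 4 = 7.20 mm/h.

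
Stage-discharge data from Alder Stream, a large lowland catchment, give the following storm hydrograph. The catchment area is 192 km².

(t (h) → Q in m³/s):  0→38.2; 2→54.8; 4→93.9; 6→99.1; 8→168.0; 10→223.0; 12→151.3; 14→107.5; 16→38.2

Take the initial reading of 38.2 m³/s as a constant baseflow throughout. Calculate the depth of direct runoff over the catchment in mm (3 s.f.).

d ≈ 23.6 mm

Direct runoff: 0.0, 16.6, 55.7, 60.9, 129.8, 184.8, 113.1, 69.3, 0.0 m³/s; ΣQ_DR = 630.2 m³/s.
V = ΣQ_DR · Δt = 630.2 × 7200 s = 4.537 × 10^6 m³.
Over A = 192 km², depth = V / A = 23.6 mm.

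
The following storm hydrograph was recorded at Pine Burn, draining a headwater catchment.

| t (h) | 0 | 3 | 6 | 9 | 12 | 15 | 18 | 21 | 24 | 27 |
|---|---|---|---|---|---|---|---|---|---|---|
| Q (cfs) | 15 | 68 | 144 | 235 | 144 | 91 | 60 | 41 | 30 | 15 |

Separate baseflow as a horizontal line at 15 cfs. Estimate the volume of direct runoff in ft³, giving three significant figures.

Direct-runoff ordinates (Q − Q_b): 0.0, 53.0, 129.0, 220.0, 129.0, 76.0, 45.0, 26.0, 15.0, 0.0 cfs.
ΣQ_DR = 693.0 cfs.
With Δt = 3 h = 10800 s, V = ΣQ_DR · Δt = 693.0 × 10800 = 7.48 × 10^6 ft³.

V ≈ 7.48 × 10^6 ft³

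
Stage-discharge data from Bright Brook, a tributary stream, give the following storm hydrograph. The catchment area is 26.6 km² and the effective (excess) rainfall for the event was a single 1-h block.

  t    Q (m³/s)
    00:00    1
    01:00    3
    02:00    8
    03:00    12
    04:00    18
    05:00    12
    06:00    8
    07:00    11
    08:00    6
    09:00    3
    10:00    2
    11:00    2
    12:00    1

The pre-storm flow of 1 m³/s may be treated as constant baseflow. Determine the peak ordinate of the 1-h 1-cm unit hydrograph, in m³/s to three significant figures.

U_p ≈ 17.0 m³/s

Direct runoff: 0.0, 2.0, 7.0, 11.0, 17.0, 11.0, 7.0, 10.0, 5.0, 2.0, 1.0, 1.0, 0.0 m³/s; ΣQ_DR = 74.00 m³/s, peak = 17.0 m³/s.
Runoff depth d = ΣQ_DR·Δt / A = 74.00 × 3600 / (26.6 km²) = 10.02 mm.
The 1-cm UH is the DRH scaled by (10 mm)/d, so U_p = 17.0 × 10/10.02 = 17.0 m³/s.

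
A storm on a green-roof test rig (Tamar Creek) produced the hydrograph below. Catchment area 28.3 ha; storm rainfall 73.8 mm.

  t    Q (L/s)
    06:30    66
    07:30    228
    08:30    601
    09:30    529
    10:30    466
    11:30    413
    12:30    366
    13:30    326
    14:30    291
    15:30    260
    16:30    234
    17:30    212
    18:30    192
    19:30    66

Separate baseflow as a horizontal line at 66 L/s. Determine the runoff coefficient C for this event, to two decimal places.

ΣQ_DR = 3326 L/s; V = ΣQ_DR·Δt = 1.197 × 10^7 L.
Runoff depth d = V / A = 42.31 mm.
C = d / P = 42.31 / 73.8 = 0.57.

C ≈ 0.57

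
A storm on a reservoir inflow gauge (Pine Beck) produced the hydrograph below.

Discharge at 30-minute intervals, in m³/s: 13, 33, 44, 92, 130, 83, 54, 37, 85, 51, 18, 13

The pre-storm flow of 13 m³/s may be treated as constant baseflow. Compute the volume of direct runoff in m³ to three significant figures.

V ≈ 8.95 × 10^5 m³

Direct-runoff ordinates (Q − Q_b): 0.0, 20.0, 31.0, 79.0, 117.0, 70.0, 41.0, 24.0, 72.0, 38.0, 5.0, 0.0 m³/s.
ΣQ_DR = 497.0 m³/s.
With Δt = 0.5 h = 1800 s, V = ΣQ_DR · Δt = 497.0 × 1800 = 8.95 × 10^5 m³.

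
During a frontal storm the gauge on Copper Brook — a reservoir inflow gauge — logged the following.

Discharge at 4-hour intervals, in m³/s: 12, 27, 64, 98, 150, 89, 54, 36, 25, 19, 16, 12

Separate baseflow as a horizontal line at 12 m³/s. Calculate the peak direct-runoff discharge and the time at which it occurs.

Subtracting baseflow gives direct-runoff ordinates: 0.0, 15.0, 52.0, 86.0, 138.0, 77.0, 42.0, 24.0, 13.0, 7.0, 4.0, 0.0 m³/s.
The maximum is 138.0 m³/s, occurring at the reading for t = 16 h.

Q_p = 138.0 m³/s at t = 16 h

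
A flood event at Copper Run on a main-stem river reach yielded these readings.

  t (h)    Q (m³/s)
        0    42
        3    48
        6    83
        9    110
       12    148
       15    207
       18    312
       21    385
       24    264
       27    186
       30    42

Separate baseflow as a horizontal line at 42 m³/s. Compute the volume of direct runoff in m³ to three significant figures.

V ≈ 1.47 × 10^7 m³

Direct-runoff ordinates (Q − Q_b): 0.0, 6.0, 41.0, 68.0, 106.0, 165.0, 270.0, 343.0, 222.0, 144.0, 0.0 m³/s.
ΣQ_DR = 1365 m³/s.
With Δt = 3 h = 10800 s, V = ΣQ_DR · Δt = 1365 × 10800 = 1.47 × 10^7 m³.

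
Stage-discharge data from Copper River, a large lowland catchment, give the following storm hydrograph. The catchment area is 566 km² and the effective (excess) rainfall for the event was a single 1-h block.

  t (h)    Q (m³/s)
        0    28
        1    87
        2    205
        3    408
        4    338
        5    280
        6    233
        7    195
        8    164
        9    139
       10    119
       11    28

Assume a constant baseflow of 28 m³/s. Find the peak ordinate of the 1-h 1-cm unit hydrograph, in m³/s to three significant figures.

Direct runoff: 0.0, 59.0, 177.0, 380.0, 310.0, 252.0, 205.0, 167.0, 136.0, 111.0, 91.0, 0.0 m³/s; ΣQ_DR = 1888 m³/s, peak = 380.0 m³/s.
Runoff depth d = ΣQ_DR·Δt / A = 1888 × 3600 / (566 km²) = 12.01 mm.
The 1-cm UH is the DRH scaled by (10 mm)/d, so U_p = 380.0 × 10/12.01 = 316 m³/s.

U_p ≈ 316 m³/s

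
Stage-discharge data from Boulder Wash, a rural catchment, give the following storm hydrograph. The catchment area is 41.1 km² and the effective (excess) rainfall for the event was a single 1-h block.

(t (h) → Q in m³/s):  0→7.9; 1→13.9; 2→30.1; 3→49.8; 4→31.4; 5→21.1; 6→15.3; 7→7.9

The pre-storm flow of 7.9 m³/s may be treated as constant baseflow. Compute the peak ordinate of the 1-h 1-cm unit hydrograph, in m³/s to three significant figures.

Direct runoff: 0.0, 6.0, 22.2, 41.9, 23.5, 13.2, 7.4, 0.0 m³/s; ΣQ_DR = 114.2 m³/s, peak = 41.9 m³/s.
Runoff depth d = ΣQ_DR·Δt / A = 114.2 × 3600 / (41.1 km²) = 10.00 mm.
The 1-cm UH is the DRH scaled by (10 mm)/d, so U_p = 41.9 × 10/10.00 = 41.9 m³/s.

U_p ≈ 41.9 m³/s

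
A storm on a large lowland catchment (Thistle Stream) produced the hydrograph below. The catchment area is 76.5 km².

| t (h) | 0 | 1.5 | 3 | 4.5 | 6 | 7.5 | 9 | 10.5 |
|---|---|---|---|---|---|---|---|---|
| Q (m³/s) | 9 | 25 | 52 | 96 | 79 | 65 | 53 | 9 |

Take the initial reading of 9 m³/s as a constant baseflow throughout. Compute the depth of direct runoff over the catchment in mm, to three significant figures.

Direct runoff: 0.0, 16.0, 43.0, 87.0, 70.0, 56.0, 44.0, 0.0 m³/s; ΣQ_DR = 316.0 m³/s.
V = ΣQ_DR · Δt = 316.0 × 5400 s = 1.706 × 10^6 m³.
Over A = 76.5 km², depth = V / A = 22.3 mm.

d ≈ 22.3 mm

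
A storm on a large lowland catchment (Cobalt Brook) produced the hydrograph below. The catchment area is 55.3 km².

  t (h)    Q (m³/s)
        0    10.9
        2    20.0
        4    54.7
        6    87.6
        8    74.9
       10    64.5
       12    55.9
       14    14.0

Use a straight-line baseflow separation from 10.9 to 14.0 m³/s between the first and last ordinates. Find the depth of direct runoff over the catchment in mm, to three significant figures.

Direct runoff: 0.00, 8.66, 42.91, 75.37, 62.23, 51.39, 42.34, 0.00 m³/s; ΣQ_DR = 282.9 m³/s.
V = ΣQ_DR · Δt = 282.9 × 7200 s = 2.037 × 10^6 m³.
Over A = 55.3 km², depth = V / A = 36.8 mm.

d ≈ 36.8 mm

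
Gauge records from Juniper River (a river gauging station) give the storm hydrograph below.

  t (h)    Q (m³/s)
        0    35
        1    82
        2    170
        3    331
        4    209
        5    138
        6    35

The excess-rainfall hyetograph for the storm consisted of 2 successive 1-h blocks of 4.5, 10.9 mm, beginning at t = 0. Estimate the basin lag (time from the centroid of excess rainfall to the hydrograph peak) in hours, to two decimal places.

Centroid of excess rainfall: t_c = Σ P_i·t̄_i / ΣP_i = 1.2078 h (block centres at 0.5, 1.5 h).
Hydrograph peak occurs at t = 3 h, so basin lag t_L = 3 − 1.2078 = 1.79 h.

t_L ≈ 1.79 h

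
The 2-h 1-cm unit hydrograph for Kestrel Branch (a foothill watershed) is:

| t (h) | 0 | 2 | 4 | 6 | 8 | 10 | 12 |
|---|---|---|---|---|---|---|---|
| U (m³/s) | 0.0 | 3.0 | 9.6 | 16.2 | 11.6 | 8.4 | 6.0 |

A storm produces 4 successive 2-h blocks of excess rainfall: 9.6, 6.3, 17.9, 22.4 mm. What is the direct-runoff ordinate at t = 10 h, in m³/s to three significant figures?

By discrete convolution, Q_j = Σ (P_i / 10 mm) · U_{j−i}.
At t = 10 h (j=5): Q = (9.6/10)·8.4 + (6.3/10)·11.6 + (17.9/10)·16.2 + (22.4/10)·9.6 = 65.9 m³/s.

Q ≈ 65.9 m³/s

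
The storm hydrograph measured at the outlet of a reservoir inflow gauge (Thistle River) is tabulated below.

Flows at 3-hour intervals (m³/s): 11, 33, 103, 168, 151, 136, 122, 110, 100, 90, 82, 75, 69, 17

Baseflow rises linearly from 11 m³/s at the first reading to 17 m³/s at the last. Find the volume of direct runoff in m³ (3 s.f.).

V ≈ 1.16 × 10^7 m³

Direct-runoff ordinates (Q − Q_b): 0.00, 21.54, 91.08, 155.62, 138.15, 122.69, 108.23, 95.77, 85.31, 74.85, 66.38, 58.92, 52.46, 0.00 m³/s.
ΣQ_DR = 1071 m³/s.
With Δt = 3 h = 10800 s, V = ΣQ_DR · Δt = 1071 × 10800 = 1.16 × 10^7 m³.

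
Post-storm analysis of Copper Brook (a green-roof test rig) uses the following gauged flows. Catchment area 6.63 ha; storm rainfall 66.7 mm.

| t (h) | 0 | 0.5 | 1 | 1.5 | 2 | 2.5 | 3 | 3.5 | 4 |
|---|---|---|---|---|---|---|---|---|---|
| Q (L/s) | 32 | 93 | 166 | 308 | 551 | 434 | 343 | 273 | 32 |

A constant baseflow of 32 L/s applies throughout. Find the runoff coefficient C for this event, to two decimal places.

ΣQ_DR = 1944 L/s; V = ΣQ_DR·Δt = 3.499 × 10^6 L.
Runoff depth d = V / A = 52.78 mm.
C = d / P = 52.78 / 66.7 = 0.79.

C ≈ 0.79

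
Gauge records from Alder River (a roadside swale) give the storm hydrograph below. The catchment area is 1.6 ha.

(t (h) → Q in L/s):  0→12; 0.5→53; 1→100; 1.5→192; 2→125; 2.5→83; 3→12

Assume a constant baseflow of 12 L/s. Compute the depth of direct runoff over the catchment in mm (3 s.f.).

d ≈ 55.5 mm

Direct runoff: 0.0, 41.0, 88.0, 180.0, 113.0, 71.0, 0.0 L/s; ΣQ_DR = 493.0 L/s.
V = ΣQ_DR · Δt = 493.0 × 1800 s = 8.874 × 10^5 L.
Over A = 1.6 ha, depth = V / A = 55.5 mm.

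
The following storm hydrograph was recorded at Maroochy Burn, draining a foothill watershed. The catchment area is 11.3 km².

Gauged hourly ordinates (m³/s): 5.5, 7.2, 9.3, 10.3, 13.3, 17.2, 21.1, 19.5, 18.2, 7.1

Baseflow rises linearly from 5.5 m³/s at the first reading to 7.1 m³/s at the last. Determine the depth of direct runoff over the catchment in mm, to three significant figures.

d ≈ 20.9 mm

Direct runoff: 0.00, 1.52, 3.44, 4.27, 7.09, 10.81, 14.53, 12.76, 11.28, 0.00 m³/s; ΣQ_DR = 65.70 m³/s.
V = ΣQ_DR · Δt = 65.70 × 3600 s = 2.365 × 10^5 m³.
Over A = 11.3 km², depth = V / A = 20.9 mm.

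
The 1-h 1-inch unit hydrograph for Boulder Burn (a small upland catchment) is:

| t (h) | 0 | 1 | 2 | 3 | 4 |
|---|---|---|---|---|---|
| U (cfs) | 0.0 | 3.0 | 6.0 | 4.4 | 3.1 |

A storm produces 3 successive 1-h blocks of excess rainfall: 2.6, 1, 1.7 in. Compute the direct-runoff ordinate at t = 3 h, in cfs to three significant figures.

Q ≈ 22.5 cfs

By discrete convolution, Q_j = Σ (P_i / 1 in) · U_{j−i}.
At t = 3 h (j=3): Q = (2.6/1)·4.4 + (1/1)·6.0 + (1.7/1)·3.0 = 22.5 cfs.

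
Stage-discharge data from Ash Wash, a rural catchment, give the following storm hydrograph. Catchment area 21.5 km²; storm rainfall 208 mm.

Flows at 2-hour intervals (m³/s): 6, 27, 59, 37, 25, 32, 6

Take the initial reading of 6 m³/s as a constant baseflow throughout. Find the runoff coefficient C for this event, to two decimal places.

ΣQ_DR = 150.0 m³/s; V = ΣQ_DR·Δt = 1.080 × 10^6 m³.
Runoff depth d = V / A = 50.23 mm.
C = d / P = 50.23 / 208 = 0.24.

C ≈ 0.24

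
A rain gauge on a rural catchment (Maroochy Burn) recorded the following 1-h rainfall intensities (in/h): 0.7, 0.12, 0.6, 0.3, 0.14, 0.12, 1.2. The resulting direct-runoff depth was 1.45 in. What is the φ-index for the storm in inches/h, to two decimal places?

φ ≈ 0.35 in/h

Only the 3 blocks with intensity above φ contribute runoff: 0.7, 0.6, 1.2 in/h.
Σ(I−φ)·Δt = d  ⇒  (0.7+0.6+1.2 − 3φ)·1 = 1.45
φ = (2.500 − 1.45/1) / 3 = 0.35 in/h.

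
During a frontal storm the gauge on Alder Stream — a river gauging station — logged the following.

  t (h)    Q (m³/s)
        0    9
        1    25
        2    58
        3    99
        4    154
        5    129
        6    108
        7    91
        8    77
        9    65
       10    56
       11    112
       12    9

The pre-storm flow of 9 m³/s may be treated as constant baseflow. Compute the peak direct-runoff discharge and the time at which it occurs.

Subtracting baseflow gives direct-runoff ordinates: 0.0, 16.0, 49.0, 90.0, 145.0, 120.0, 99.0, 82.0, 68.0, 56.0, 47.0, 103.0, 0.0 m³/s.
The maximum is 145.0 m³/s, occurring at the reading for t = 4 h.

Q_p = 145.0 m³/s at t = 4 h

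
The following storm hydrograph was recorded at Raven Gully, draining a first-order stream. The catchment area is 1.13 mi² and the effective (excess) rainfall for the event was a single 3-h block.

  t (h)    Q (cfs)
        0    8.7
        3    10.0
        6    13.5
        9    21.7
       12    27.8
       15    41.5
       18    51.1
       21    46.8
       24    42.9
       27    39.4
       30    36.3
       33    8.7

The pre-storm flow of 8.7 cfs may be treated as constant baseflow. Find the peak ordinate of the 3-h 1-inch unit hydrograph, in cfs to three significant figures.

U_p ≈ 42.2 cfs

Direct runoff: 0.0, 1.3, 4.8, 13.0, 19.1, 32.8, 42.4, 38.1, 34.2, 30.7, 27.6, 0.0 cfs; ΣQ_DR = 244.0 cfs, peak = 42.4 cfs.
Runoff depth d = ΣQ_DR·Δt / A = 244.0 × 10800 / (1.13 mi²) = 1.004 in.
The 1-inch UH is the DRH scaled by (1 in)/d, so U_p = 42.4 × 1/1.004 = 42.2 cfs.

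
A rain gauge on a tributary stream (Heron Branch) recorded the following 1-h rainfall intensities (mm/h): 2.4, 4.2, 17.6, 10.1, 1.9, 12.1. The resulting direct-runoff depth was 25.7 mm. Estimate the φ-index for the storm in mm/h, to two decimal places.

φ ≈ 4.70 mm/h

Only the 3 blocks with intensity above φ contribute runoff: 17.6, 10.1, 12.1 mm/h.
Σ(I−φ)·Δt = d  ⇒  (17.6+10.1+12.1 − 3φ)·1 = 25.7
φ = (39.80 − 25.7/1) / 3 = 4.70 mm/h.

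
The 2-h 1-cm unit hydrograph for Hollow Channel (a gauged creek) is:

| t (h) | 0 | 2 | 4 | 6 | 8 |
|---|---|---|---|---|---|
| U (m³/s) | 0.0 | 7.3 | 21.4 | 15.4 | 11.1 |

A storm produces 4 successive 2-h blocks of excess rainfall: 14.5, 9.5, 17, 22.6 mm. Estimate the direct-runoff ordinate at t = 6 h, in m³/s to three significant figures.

By discrete convolution, Q_j = Σ (P_i / 10 mm) · U_{j−i}.
At t = 6 h (j=3): Q = (14.5/10)·15.4 + (9.5/10)·21.4 + (17/10)·7.3 + (22.6/10)·0.0 = 55.1 m³/s.

Q ≈ 55.1 m³/s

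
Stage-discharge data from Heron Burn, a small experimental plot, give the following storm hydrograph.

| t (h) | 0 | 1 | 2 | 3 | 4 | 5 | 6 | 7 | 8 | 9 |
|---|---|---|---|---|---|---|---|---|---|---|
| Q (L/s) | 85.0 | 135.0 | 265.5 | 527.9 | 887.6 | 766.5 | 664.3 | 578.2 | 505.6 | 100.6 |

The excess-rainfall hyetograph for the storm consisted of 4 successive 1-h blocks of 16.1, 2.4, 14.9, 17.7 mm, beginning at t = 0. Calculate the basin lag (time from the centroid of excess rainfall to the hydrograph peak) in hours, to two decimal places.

Centroid of excess rainfall: t_c = Σ P_i·t̄_i / ΣP_i = 2.1693 h (block centres at 0.5, 1.5, 2.5, 3.5 h).
Hydrograph peak occurs at t = 4 h, so basin lag t_L = 4 − 2.1693 = 1.83 h.

t_L ≈ 1.83 h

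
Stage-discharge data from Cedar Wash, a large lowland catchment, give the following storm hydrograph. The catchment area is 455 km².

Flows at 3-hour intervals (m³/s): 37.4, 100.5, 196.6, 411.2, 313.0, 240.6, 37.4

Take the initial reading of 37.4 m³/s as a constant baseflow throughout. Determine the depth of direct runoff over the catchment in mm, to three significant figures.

Direct runoff: 0.0, 63.1, 159.2, 373.8, 275.6, 203.2, 0.0 m³/s; ΣQ_DR = 1075 m³/s.
V = ΣQ_DR · Δt = 1075 × 10800 s = 1.161 × 10^7 m³.
Over A = 455 km², depth = V / A = 25.5 mm.

d ≈ 25.5 mm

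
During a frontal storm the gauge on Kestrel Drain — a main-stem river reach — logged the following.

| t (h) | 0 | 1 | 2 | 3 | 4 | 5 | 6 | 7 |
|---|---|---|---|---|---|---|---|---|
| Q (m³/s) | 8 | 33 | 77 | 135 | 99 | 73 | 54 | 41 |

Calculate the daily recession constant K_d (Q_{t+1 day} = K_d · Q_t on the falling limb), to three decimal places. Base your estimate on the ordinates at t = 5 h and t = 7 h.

K_d ≈ 0.001

Between t = 5 h and t = 7 h the flow falls from 73 to 41 m³/s over 2×1 h = 2 h.
Per-interval ratio K = (41/73)^(1/2) = 0.7494; K_d = K^(24/1) = 0.001.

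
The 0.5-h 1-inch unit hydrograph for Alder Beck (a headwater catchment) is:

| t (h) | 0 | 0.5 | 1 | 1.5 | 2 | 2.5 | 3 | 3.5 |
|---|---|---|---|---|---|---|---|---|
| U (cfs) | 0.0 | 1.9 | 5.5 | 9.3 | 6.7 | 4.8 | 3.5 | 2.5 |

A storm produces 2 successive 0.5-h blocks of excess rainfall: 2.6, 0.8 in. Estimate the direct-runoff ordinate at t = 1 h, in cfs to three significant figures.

By discrete convolution, Q_j = Σ (P_i / 1 in) · U_{j−i}.
At t = 1 h (j=2): Q = (2.6/1)·5.5 + (0.8/1)·1.9 = 15.8 cfs.

Q ≈ 15.8 cfs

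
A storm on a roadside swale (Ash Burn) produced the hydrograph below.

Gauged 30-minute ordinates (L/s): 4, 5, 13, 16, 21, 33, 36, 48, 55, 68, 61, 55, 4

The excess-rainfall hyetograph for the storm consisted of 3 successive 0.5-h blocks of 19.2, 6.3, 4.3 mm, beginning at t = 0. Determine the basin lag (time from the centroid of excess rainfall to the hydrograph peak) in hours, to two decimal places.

t_L ≈ 4.00 h

Centroid of excess rainfall: t_c = Σ P_i·t̄_i / ΣP_i = 0.5000 h (block centres at 0.25, 0.75, 1.25 h).
Hydrograph peak occurs at t = 4.5 h, so basin lag t_L = 4.5 − 0.5000 = 4.00 h.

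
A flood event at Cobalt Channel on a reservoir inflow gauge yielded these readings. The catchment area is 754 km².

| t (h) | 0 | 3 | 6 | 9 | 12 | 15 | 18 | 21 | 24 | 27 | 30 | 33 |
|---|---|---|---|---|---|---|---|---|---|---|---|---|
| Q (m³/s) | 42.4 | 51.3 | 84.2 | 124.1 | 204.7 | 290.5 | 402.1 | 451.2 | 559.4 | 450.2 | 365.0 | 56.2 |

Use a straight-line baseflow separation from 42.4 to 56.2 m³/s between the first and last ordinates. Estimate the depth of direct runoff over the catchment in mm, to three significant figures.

d ≈ 35.7 mm

Direct runoff: 0.00, 7.65, 39.29, 77.94, 157.28, 241.83, 352.17, 400.02, 506.96, 396.51, 310.05, 0.00 m³/s; ΣQ_DR = 2490 m³/s.
V = ΣQ_DR · Δt = 2490 × 10800 s = 2.689 × 10^7 m³.
Over A = 754 km², depth = V / A = 35.7 mm.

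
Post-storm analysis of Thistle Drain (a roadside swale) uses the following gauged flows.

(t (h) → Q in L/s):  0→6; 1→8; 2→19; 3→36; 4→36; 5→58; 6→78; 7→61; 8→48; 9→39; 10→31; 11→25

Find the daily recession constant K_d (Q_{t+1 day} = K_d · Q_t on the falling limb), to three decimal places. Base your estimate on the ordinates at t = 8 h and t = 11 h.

K_d ≈ 0.005

Between t = 8 h and t = 11 h the flow falls from 48 to 25 L/s over 3×1 h = 3 h.
Per-interval ratio K = (25/48)^(1/3) = 0.8046; K_d = K^(24/1) = 0.005.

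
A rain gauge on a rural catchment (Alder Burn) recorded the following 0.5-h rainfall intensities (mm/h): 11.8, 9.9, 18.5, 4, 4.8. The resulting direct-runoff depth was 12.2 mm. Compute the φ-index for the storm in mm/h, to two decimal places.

Only the 3 blocks with intensity above φ contribute runoff: 11.8, 9.9, 18.5 mm/h.
Σ(I−φ)·Δt = d  ⇒  (11.8+9.9+18.5 − 3φ)·0.5 = 12.2
φ = (40.20 − 12.2/0.5) / 3 = 5.27 mm/h.

φ ≈ 5.27 mm/h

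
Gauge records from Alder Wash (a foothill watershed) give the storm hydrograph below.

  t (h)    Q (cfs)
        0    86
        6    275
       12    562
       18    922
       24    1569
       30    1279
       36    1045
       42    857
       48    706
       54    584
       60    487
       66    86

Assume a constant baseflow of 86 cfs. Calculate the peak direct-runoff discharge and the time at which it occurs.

Subtracting baseflow gives direct-runoff ordinates: 0.0, 189.0, 476.0, 836.0, 1483.0, 1193.0, 959.0, 771.0, 620.0, 498.0, 401.0, 0.0 cfs.
The maximum is 1483.0 cfs, occurring at the reading for t = 24 h.

Q_p = 1483.0 cfs at t = 24 h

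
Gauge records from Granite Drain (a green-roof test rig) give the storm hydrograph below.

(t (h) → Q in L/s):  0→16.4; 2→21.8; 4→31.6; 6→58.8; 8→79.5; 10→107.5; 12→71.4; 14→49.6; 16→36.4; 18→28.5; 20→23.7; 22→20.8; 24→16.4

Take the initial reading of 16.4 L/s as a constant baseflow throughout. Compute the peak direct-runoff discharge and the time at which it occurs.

Q_p = 91.1 L/s at t = 10 h

Subtracting baseflow gives direct-runoff ordinates: 0.0, 5.4, 15.2, 42.4, 63.1, 91.1, 55.0, 33.2, 20.0, 12.1, 7.3, 4.4, 0.0 L/s.
The maximum is 91.1 L/s, occurring at the reading for t = 10 h.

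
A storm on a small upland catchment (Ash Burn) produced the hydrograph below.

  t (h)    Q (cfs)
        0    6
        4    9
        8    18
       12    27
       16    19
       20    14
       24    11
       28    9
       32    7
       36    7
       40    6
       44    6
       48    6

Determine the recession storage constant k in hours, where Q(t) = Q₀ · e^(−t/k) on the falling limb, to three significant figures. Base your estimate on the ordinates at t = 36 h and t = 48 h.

k ≈ 77.8 h

On the falling limb, Q drops from 7 to 6 cfs between t = 36 h and t = 48 h (Δt = 12 h).
k = −Δt / ln(Q₂/Q₁) = −12 / ln(6/7) = 77.8 h.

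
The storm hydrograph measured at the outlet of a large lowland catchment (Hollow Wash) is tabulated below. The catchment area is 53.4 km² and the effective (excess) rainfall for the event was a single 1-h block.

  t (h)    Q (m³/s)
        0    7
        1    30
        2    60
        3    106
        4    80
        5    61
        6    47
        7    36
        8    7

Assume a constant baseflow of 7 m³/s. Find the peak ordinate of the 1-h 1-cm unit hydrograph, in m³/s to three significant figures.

U_p ≈ 39.6 m³/s

Direct runoff: 0.0, 23.0, 53.0, 99.0, 73.0, 54.0, 40.0, 29.0, 0.0 m³/s; ΣQ_DR = 371.0 m³/s, peak = 99.0 m³/s.
Runoff depth d = ΣQ_DR·Δt / A = 371.0 × 3600 / (53.4 km²) = 25.01 mm.
The 1-cm UH is the DRH scaled by (10 mm)/d, so U_p = 99.0 × 10/25.01 = 39.6 m³/s.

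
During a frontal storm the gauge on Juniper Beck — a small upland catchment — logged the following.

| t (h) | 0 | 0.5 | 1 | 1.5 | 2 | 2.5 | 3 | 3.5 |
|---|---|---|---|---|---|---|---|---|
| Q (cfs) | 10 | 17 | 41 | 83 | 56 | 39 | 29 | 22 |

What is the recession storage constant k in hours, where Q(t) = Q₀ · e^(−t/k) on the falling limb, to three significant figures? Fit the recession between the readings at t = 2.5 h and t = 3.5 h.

On the falling limb, Q drops from 39 to 22 cfs between t = 2.5 h and t = 3.5 h (Δt = 1 h).
k = −Δt / ln(Q₂/Q₁) = −1 / ln(22/39) = 1.75 h.

k ≈ 1.75 h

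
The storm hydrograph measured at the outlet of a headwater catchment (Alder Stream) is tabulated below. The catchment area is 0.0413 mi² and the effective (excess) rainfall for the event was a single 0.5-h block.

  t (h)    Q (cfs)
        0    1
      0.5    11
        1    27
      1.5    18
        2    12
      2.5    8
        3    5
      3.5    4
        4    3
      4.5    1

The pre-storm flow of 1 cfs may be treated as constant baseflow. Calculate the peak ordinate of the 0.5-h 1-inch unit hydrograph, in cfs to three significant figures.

Direct runoff: 0.0, 10.0, 26.0, 17.0, 11.0, 7.0, 4.0, 3.0, 2.0, 0.0 cfs; ΣQ_DR = 80.00 cfs, peak = 26.0 cfs.
Runoff depth d = ΣQ_DR·Δt / A = 80.00 × 1800 / (0.0413 mi²) = 1.501 in.
The 1-inch UH is the DRH scaled by (1 in)/d, so U_p = 26.0 × 1/1.501 = 17.3 cfs.

U_p ≈ 17.3 cfs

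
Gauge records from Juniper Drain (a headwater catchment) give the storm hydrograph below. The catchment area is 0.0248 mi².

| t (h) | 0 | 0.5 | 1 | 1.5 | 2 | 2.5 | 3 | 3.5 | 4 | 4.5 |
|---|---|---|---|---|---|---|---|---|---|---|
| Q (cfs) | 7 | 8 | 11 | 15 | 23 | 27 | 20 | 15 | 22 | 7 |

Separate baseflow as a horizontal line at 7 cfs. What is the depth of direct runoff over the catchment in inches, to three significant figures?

Direct runoff: 0.0, 1.0, 4.0, 8.0, 16.0, 20.0, 13.0, 8.0, 15.0, 0.0 cfs; ΣQ_DR = 85.00 cfs.
V = ΣQ_DR · Δt = 85.00 × 1800 s = 1.530 × 10^5 ft³.
Over A = 0.0248 mi², depth = V / A = 2.66 in.

d ≈ 2.66 in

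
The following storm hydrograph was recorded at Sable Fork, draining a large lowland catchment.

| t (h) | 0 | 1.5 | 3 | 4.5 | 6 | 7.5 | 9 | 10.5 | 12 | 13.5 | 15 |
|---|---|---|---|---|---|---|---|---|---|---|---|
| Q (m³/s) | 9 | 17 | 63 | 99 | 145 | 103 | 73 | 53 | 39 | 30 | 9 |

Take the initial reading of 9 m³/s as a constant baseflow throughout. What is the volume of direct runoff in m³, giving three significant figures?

Direct-runoff ordinates (Q − Q_b): 0.0, 8.0, 54.0, 90.0, 136.0, 94.0, 64.0, 44.0, 30.0, 21.0, 0.0 m³/s.
ΣQ_DR = 541.0 m³/s.
With Δt = 1.5 h = 5400 s, V = ΣQ_DR · Δt = 541.0 × 5400 = 2.92 × 10^6 m³.

V ≈ 2.92 × 10^6 m³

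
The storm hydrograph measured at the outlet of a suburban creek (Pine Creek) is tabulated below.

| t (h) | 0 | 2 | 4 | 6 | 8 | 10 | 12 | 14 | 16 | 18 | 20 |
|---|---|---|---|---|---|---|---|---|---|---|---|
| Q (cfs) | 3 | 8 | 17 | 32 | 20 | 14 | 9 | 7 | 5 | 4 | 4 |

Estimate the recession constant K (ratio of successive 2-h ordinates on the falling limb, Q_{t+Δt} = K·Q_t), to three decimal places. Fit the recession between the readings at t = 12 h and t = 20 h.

Using the recession-limb readings at t = 12 h and t = 20 h: Q falls from 9 to 4 cfs over 4 intervals.
K = (Q₂/Q₁)^(1/4) = (4/9)^(1/4) = 0.816.

K ≈ 0.816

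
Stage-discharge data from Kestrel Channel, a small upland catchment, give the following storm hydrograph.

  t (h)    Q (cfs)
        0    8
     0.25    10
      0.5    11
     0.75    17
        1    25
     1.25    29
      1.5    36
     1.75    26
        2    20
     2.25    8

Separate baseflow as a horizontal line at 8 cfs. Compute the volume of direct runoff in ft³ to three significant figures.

V ≈ 99000 ft³

Direct-runoff ordinates (Q − Q_b): 0.0, 2.0, 3.0, 9.0, 17.0, 21.0, 28.0, 18.0, 12.0, 0.0 cfs.
ΣQ_DR = 110.0 cfs.
With Δt = 0.25 h = 900 s, V = ΣQ_DR · Δt = 110.0 × 900 = 99000 ft³.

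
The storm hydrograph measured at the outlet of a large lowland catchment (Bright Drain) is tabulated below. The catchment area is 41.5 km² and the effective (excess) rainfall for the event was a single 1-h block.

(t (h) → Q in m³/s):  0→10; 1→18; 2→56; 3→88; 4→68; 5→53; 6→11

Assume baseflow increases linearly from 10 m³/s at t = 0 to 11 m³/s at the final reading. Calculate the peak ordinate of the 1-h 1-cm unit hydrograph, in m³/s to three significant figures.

U_p ≈ 38.8 m³/s

Direct runoff: 0.00, 7.83, 45.67, 77.50, 57.33, 42.17, 0.00 m³/s; ΣQ_DR = 230.5 m³/s, peak = 77.50 m³/s.
Runoff depth d = ΣQ_DR·Δt / A = 230.5 × 3600 / (41.5 km²) = 20.00 mm.
The 1-cm UH is the DRH scaled by (10 mm)/d, so U_p = 77.50 × 10/20.00 = 38.8 m³/s.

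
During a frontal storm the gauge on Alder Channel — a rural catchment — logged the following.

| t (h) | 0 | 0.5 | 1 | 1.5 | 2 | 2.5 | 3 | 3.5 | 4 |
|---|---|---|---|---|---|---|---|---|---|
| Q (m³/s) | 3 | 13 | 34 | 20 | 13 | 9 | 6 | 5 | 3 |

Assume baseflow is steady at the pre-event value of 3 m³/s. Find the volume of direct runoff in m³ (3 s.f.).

V ≈ 1.42 × 10^5 m³

Direct-runoff ordinates (Q − Q_b): 0.0, 10.0, 31.0, 17.0, 10.0, 6.0, 3.0, 2.0, 0.0 m³/s.
ΣQ_DR = 79.00 m³/s.
With Δt = 0.5 h = 1800 s, V = ΣQ_DR · Δt = 79.00 × 1800 = 1.42 × 10^5 m³.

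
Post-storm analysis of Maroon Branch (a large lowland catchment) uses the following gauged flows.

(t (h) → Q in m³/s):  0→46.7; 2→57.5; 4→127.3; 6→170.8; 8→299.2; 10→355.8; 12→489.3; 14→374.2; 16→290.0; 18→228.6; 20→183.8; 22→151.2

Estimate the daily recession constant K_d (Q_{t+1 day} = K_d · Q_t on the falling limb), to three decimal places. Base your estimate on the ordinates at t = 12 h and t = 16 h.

Between t = 12 h and t = 16 h the flow falls from 489.3 to 290.0 m³/s over 2×2 h = 4 h.
Per-interval ratio K = (290.0/489.3)^(1/2) = 0.7699; K_d = K^(24/2) = 0.043.

K_d ≈ 0.043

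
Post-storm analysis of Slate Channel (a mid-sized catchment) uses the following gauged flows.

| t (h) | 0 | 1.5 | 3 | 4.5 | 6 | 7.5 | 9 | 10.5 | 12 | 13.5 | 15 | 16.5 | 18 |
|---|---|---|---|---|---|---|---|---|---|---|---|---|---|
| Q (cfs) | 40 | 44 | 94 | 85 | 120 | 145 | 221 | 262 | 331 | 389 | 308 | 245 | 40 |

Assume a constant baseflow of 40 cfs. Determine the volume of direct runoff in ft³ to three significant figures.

Direct-runoff ordinates (Q − Q_b): 0.0, 4.0, 54.0, 45.0, 80.0, 105.0, 181.0, 222.0, 291.0, 349.0, 268.0, 205.0, 0.0 cfs.
ΣQ_DR = 1804 cfs.
With Δt = 1.5 h = 5400 s, V = ΣQ_DR · Δt = 1804 × 5400 = 9.74 × 10^6 ft³.

V ≈ 9.74 × 10^6 ft³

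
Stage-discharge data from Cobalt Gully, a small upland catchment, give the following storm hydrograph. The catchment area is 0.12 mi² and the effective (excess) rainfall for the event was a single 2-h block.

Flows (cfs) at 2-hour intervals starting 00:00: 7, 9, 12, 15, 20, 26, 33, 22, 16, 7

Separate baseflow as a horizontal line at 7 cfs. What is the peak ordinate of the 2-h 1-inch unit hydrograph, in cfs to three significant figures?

U_p ≈ 10.4 cfs

Direct runoff: 0.0, 2.0, 5.0, 8.0, 13.0, 19.0, 26.0, 15.0, 9.0, 0.0 cfs; ΣQ_DR = 97.00 cfs, peak = 26.0 cfs.
Runoff depth d = ΣQ_DR·Δt / A = 97.00 × 7200 / (0.12 mi²) = 2.505 in.
The 1-inch UH is the DRH scaled by (1 in)/d, so U_p = 26.0 × 1/2.505 = 10.4 cfs.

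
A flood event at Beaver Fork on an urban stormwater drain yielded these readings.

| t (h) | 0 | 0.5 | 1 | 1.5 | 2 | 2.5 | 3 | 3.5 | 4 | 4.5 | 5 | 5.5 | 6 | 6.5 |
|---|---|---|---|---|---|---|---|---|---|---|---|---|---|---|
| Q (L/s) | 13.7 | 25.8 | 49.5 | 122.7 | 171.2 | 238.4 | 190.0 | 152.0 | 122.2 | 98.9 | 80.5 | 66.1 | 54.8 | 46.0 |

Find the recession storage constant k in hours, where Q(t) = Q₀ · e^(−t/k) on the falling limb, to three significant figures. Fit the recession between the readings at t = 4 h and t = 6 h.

On the falling limb, Q drops from 122.2 to 54.8 L/s between t = 4 h and t = 6 h (Δt = 2 h).
k = −Δt / ln(Q₂/Q₁) = −2 / ln(54.8/122.2) = 2.49 h.

k ≈ 2.49 h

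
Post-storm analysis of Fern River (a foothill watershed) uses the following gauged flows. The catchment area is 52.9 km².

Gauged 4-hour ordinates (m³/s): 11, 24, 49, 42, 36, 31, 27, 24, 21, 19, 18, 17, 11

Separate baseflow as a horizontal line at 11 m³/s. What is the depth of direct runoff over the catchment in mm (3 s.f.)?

d ≈ 50.9 mm

Direct runoff: 0.0, 13.0, 38.0, 31.0, 25.0, 20.0, 16.0, 13.0, 10.0, 8.0, 7.0, 6.0, 0.0 m³/s; ΣQ_DR = 187.0 m³/s.
V = ΣQ_DR · Δt = 187.0 × 14400 s = 2.693 × 10^6 m³.
Over A = 52.9 km², depth = V / A = 50.9 mm.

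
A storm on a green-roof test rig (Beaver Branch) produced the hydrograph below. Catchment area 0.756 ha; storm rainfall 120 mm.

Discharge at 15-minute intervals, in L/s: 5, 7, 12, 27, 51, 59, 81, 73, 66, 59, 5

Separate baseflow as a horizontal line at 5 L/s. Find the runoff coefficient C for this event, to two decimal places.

C ≈ 0.39

ΣQ_DR = 390.0 L/s; V = ΣQ_DR·Δt = 3.510 × 10^5 L.
Runoff depth d = V / A = 46.43 mm.
C = d / P = 46.43 / 120 = 0.39.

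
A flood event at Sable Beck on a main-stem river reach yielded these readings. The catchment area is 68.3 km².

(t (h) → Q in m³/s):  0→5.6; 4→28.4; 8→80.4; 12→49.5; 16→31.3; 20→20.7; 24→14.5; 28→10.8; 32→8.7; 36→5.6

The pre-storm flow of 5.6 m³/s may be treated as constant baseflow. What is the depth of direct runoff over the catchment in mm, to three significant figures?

d ≈ 42.1 mm

Direct runoff: 0.0, 22.8, 74.8, 43.9, 25.7, 15.1, 8.9, 5.2, 3.1, 0.0 m³/s; ΣQ_DR = 199.5 m³/s.
V = ΣQ_DR · Δt = 199.5 × 14400 s = 2.873 × 10^6 m³.
Over A = 68.3 km², depth = V / A = 42.1 mm.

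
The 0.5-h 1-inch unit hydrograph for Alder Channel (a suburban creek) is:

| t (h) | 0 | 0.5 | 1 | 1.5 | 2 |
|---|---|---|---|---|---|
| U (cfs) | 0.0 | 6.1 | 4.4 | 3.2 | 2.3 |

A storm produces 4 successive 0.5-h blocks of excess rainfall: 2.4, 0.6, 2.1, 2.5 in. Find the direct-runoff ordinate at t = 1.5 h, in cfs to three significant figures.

By discrete convolution, Q_j = Σ (P_i / 1 in) · U_{j−i}.
At t = 1.5 h (j=3): Q = (2.4/1)·3.2 + (0.6/1)·4.4 + (2.1/1)·6.1 + (2.5/1)·0.0 = 23.1 cfs.

Q ≈ 23.1 cfs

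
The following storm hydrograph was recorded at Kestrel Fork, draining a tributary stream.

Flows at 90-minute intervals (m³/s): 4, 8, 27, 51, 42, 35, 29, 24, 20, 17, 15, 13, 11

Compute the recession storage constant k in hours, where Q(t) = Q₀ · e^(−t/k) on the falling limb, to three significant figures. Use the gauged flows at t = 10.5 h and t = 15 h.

On the falling limb, Q drops from 24 to 15 m³/s between t = 10.5 h and t = 15 h (Δt = 4.5 h).
k = −Δt / ln(Q₂/Q₁) = −4.5 / ln(15/24) = 9.57 h.

k ≈ 9.57 h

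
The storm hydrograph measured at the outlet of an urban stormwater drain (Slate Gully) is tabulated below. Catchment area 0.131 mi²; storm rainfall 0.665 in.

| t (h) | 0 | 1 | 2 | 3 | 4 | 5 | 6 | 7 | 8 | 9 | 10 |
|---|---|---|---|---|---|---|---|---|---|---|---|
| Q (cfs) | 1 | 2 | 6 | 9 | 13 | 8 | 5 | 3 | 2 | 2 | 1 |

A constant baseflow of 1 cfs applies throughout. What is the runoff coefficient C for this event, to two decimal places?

ΣQ_DR = 41.00 cfs; V = ΣQ_DR·Δt = 1.476 × 10^5 ft³.
Runoff depth d = V / A = 0.4850 in.
C = d / P = 0.4850 / 0.665 = 0.73.

C ≈ 0.73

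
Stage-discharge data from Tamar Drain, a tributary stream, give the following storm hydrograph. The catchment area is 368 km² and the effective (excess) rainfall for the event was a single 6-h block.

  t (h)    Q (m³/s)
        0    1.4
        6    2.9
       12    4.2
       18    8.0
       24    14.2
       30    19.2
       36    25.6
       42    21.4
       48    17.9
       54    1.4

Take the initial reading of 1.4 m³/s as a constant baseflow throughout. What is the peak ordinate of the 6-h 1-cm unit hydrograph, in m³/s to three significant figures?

U_p ≈ 40.3 m³/s

Direct runoff: 0.0, 1.5, 2.8, 6.6, 12.8, 17.8, 24.2, 20.0, 16.5, 0.0 m³/s; ΣQ_DR = 102.2 m³/s, peak = 24.2 m³/s.
Runoff depth d = ΣQ_DR·Δt / A = 102.2 × 21600 / (368 km²) = 5.999 mm.
The 1-cm UH is the DRH scaled by (10 mm)/d, so U_p = 24.2 × 10/5.999 = 40.3 m³/s.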